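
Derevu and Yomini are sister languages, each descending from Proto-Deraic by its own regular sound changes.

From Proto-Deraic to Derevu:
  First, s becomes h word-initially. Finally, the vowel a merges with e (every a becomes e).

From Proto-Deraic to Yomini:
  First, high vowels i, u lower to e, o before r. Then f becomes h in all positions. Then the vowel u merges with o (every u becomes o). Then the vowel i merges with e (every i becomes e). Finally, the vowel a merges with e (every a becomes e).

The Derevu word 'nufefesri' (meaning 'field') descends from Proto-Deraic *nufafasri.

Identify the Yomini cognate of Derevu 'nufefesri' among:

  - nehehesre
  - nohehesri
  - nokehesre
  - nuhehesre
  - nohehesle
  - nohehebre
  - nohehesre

nohehesre

Yomini: *nufafasri > nuhahasri > nohahasri > nohahasre > nohehesre  (by unconditioned shift, vowel merger, vowel merger, vowel merger)
The other candidates each miss or misapply at least one Yomini change.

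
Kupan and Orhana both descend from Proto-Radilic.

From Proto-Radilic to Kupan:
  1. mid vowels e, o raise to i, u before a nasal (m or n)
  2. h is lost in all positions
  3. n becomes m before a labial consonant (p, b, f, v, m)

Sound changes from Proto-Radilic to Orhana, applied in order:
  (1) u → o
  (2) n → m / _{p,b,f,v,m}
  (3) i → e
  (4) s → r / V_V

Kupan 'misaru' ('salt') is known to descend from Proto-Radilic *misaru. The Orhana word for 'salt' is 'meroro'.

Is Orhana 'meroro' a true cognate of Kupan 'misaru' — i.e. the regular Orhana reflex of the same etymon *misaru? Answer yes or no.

no

Derive the expected Orhana reflex of *misaru:
Orhana: start from *misaru.
  rule 1 (vowel merger): misaru → misaro
  rule 2: no change — misaro
  rule 3 (vowel merger): misaro → mesaro
  rule 4 (rhotacism): mesaro → meraro
  ⇒ Orhana meraro
The regular Orhana reflex would be 'meraro', but the attested form is 'meroro'. The correspondence is irregular, so they are not cognates (the Orhana form has a different source).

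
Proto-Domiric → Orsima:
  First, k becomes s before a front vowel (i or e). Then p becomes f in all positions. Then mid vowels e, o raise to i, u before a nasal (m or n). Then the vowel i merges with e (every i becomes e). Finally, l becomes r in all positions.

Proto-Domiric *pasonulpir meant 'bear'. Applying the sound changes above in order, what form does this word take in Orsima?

fasunurfer

Orsima: *pasonulpir > fasonulfir > fasunulfir > fasunulfer > fasunurfer  (by unconditioned shift, pre-nasal raising, vowel merger, unconditioned shift)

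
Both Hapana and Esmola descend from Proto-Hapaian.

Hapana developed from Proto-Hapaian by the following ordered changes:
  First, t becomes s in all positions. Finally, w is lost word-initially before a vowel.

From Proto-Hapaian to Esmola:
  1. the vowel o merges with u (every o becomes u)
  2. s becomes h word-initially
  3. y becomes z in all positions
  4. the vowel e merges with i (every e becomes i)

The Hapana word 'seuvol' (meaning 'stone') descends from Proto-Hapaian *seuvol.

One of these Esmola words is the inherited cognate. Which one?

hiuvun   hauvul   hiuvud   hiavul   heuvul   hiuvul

Esmola: start from *seuvol.
  rule 1 (vowel merger): seuvol → seuvul
  rule 2 (debuccalisation): seuvul → heuvul
  rule 3: no change — heuvul
  rule 4 (vowel merger): heuvul → hiuvul
  ⇒ Esmola hiuvul
Among the options, 'hiuvul' alone shows every Esmola change applied in order.

hiuvul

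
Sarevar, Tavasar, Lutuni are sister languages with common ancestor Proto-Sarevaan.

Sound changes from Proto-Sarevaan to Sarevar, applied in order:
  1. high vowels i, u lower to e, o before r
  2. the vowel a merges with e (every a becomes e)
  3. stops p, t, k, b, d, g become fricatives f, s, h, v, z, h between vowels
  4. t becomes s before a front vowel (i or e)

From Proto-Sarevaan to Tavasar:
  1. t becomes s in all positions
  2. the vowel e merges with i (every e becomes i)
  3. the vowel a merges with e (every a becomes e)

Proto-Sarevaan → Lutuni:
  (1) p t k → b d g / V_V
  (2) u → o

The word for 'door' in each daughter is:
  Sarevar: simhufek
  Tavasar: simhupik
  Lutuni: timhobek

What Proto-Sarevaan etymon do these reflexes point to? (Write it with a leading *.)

*timhupek

Position 5: Sarevar has u, Tavasar has u, Lutuni has o. Sarevar preserves u here (none of its changes turn any other segment into u), so the proto-segment is *u.
Position 7: Sarevar has e, Tavasar has i, Lutuni has e. Lutuni preserves e here (none of its changes turn any other segment into e), so the proto-segment is *e.
Position 6: Sarevar has f, Tavasar has p, Lutuni has b. Tavasar preserves p here (none of its changes turn any other segment into p), so the proto-segment is *p.
Continuing position by position gives *timhupek; check it forward:
Sarevar: *timhupek > timhufek > simhufek  (by intervocalic lenition, palatalisation)
Tavasar: start from *timhupek.
  rule 1 (unconditioned shift): timhupek → simhupek
  rule 2 (vowel merger): simhupek → simhupik
  rule 3: no change — simhupik
  ⇒ Tavasar simhupik
Lutuni: *timhupek
  timhupek → timhubek   [intervocalic voicing]
  timhubek → timhobek   [vowel merger]
  giving Lutuni timhobek.
*timhupek is the unique common source.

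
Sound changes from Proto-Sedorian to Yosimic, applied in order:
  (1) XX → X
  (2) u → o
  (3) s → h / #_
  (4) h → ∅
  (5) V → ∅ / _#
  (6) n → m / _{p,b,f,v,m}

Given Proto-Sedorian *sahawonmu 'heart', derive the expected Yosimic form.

aawomm

Yosimic: *sahawonmu > sahawonmo > hahawonmo > aawonmo > aawonm > aawomm  (by vowel merger, debuccalisation, h-loss, apocope, nasal place assimilation)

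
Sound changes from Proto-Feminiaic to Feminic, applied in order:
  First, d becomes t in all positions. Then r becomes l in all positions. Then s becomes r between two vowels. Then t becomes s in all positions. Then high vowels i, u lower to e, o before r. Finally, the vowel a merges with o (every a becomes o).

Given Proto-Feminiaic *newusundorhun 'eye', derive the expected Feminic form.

Feminic: *newusundorhun > newusuntorhun > newusuntolhun > newuruntolhun > newurunsolhun > neworunsolhun  (by unconditioned shift, unconditioned shift, rhotacism, unconditioned shift, pre-rhotic lowering)

neworunsolhun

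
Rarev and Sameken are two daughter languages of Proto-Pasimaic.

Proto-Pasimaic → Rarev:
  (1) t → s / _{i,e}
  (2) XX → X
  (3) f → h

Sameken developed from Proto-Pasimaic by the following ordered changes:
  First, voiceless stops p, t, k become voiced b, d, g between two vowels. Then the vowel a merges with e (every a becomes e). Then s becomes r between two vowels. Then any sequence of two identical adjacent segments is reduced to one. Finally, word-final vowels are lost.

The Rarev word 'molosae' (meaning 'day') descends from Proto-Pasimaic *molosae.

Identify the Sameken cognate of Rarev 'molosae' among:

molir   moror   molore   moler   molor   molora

Sameken: *molosae
  molosae (rule 1 does not apply)
  molosae → molosee   [vowel merger]
  molosee → moloree   [rhotacism]
  moloree → molore   [degemination]
  molore → molor   [apocope]
  giving Sameken molor.
Among the options, 'molor' alone shows every Sameken change applied in order.

molor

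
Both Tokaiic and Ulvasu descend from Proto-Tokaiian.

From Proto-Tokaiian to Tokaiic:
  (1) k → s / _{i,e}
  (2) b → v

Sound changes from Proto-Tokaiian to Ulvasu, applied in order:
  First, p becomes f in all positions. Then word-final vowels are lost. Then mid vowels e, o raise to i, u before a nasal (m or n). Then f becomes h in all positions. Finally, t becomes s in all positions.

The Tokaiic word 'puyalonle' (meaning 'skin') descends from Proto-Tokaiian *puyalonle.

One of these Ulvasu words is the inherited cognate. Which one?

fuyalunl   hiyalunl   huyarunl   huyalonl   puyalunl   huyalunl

Ulvasu: *puyalonle
  puyalonle → fuyalonle   [unconditioned shift]
  fuyalonle → fuyalonl   [apocope]
  fuyalonl → fuyalunl   [pre-nasal raising]
  fuyalunl → huyalunl   [unconditioned shift]
  huyalunl (rule 5 does not apply)
  giving Ulvasu huyalunl.

huyalunl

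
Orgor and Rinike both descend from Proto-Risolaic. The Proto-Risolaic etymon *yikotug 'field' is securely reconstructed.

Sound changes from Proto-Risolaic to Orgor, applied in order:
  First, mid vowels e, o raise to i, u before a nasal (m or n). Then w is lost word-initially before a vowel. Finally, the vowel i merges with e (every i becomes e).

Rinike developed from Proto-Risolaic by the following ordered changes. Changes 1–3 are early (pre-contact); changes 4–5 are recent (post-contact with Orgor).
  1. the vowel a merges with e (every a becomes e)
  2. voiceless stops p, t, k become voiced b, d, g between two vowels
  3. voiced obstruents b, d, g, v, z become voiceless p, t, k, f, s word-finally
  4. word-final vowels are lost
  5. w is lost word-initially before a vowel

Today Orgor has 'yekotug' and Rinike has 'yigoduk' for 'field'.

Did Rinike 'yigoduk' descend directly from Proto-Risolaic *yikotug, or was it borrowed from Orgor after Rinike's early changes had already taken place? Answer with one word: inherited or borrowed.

inherited

If inherited, *yikotug would pass through all of Rinike's changes:
Rinike: *yikotug
  yikotug (rule 1 does not apply)
  yikotug → yigodug   [intervocalic voicing]
  yigodug → yigoduk   [final devoicing]
  yigoduk (rule 4 does not apply)
  yigoduk (rule 5 does not apply)
  giving Rinike yigoduk.
If borrowed from Orgor 'yekotug' after the early changes, it would undergo only the recent ones:
  rule 4 (apocope): no change (yekotug)
  rule 5 (glide loss): no change (yekotug)
  ⇒ as a loan: yekotug
Rinike 'yigoduk' matches the inherited outcome exactly, so it is an inherited cognate, not a loan.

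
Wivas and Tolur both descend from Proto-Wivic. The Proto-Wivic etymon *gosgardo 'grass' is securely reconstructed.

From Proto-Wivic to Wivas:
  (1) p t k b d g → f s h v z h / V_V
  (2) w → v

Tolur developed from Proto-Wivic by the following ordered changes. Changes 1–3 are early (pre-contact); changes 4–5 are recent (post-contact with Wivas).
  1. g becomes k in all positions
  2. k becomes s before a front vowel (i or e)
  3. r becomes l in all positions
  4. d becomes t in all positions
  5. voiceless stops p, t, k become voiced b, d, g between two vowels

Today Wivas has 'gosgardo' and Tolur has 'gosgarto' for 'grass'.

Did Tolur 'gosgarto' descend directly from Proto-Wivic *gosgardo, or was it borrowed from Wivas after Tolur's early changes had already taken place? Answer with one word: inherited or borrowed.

If inherited, *gosgardo would pass through all of Tolur's changes:
Tolur: *gosgardo > koskardo > koskaldo > koskalto  (by unconditioned shift, unconditioned shift, unconditioned shift)
If borrowed from Wivas 'gosgardo' after the early changes, it would undergo only the recent ones:
  rule 4 (unconditioned shift): gosgardo → gosgarto
  rule 5 (intervocalic voicing): no change (gosgarto)
  ⇒ as a loan: gosgarto
Tolur 'gosgarto' matches the loan outcome 'gosgarto', not the inherited 'koskalto' — it skipped the early Tolur changes, so it was borrowed from Wivas.

borrowed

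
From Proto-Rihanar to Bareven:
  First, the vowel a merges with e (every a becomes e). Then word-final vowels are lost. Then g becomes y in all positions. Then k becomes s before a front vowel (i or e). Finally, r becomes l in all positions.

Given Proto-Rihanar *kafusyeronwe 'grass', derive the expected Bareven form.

Bareven: start from *kafusyeronwe.
  rule 1 (vowel merger): kafusyeronwe → kefusyeronwe
  rule 2 (apocope): kefusyeronwe → kefusyeronw
  rule 3: no change — kefusyeronw
  rule 4 (palatalisation): kefusyeronw → sefusyeronw
  rule 5 (unconditioned shift): sefusyeronw → sefusyelonw
  ⇒ Bareven sefusyelonw

sefusyelonw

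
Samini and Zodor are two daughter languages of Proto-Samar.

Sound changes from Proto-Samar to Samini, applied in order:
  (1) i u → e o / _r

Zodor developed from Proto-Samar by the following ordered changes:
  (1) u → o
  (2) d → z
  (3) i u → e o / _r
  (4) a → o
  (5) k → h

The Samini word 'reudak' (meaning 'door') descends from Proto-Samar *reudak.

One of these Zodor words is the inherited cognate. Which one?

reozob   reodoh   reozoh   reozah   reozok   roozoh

reozoh

Zodor: start from *reudak.
  rule 1 (vowel merger): reudak → reodak
  rule 2 (unconditioned shift): reodak → reozak
  rule 3: no change — reozak
  rule 4 (vowel merger): reozak → reozok
  rule 5 (unconditioned shift): reozok → reozoh
  ⇒ Zodor reozoh
The other candidates each miss or misapply at least one Zodor change.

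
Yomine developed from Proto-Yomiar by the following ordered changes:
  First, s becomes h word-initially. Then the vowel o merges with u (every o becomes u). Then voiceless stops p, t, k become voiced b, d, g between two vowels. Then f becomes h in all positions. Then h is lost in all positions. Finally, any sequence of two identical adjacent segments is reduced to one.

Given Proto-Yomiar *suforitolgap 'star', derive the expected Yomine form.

Yomine: *suforitolgap > huforitolgap > hufuritulgap > hufuridulgap > huhuridulgap > uuridulgap > uridulgap  (by debuccalisation, vowel merger, intervocalic voicing, unconditioned shift, h-loss, degemination)

uridulgap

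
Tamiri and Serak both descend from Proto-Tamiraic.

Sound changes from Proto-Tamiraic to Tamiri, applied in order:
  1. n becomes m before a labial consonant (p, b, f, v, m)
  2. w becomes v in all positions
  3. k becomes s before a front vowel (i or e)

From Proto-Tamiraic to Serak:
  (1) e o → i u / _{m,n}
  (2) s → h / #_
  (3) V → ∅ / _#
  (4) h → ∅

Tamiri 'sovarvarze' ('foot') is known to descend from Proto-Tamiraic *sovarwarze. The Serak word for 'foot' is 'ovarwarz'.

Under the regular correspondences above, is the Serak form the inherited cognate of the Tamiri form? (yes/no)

yes

Derive the expected Serak reflex of *sovarwarze:
Serak: *sovarwarze
  sovarwarze (rule 1 does not apply)
  sovarwarze → hovarwarze   [debuccalisation]
  hovarwarze → hovarwarz   [apocope]
  hovarwarz → ovarwarz   [h-loss]
  giving Serak ovarwarz.
Serak 'ovarwarz' matches the regular reflex exactly, so the pair is cognate.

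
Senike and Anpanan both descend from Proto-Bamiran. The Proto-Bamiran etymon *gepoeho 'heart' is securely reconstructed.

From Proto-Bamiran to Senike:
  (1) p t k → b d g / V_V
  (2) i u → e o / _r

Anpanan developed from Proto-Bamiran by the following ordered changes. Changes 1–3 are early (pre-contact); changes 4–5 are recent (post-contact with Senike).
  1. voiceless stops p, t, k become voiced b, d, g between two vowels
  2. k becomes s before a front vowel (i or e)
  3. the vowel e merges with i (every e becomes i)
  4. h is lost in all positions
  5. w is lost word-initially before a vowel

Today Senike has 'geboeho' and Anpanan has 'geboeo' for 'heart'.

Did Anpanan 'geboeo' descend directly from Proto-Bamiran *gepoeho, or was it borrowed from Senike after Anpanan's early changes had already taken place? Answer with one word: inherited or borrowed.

If inherited, *gepoeho would pass through all of Anpanan's changes:
Anpanan: start from *gepoeho.
  rule 1 (intervocalic voicing): gepoeho → geboeho
  rule 2: no change — geboeho
  rule 3 (vowel merger): geboeho → giboiho
  rule 4 (h-loss): giboiho → giboio
  rule 5: no change — giboio
  ⇒ Anpanan giboio
If borrowed from Senike 'geboeho' after the early changes, it would undergo only the recent ones:
  rule 4 (h-loss): geboeho → geboeo
  rule 5 (glide loss): no change (geboeo)
  ⇒ as a loan: geboeo
Anpanan 'geboeo' matches the loan outcome 'geboeo', not the inherited 'giboio' — it skipped the early Anpanan changes, so it was borrowed from Senike.

borrowed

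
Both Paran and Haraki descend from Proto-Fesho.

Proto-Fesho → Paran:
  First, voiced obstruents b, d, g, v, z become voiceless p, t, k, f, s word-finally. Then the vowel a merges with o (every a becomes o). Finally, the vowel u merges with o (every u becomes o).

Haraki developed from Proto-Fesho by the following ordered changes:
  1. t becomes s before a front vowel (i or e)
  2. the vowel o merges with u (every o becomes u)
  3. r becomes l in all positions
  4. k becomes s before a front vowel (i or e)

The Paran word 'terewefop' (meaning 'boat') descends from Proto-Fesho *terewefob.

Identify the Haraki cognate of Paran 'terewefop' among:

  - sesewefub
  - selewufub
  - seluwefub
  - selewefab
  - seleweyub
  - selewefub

selewefub

Haraki: *terewefob
  terewefob → serewefob   [palatalisation]
  serewefob → serewefub   [vowel merger]
  serewefub → selewefub   [unconditioned shift]
  selewefub (rule 4 does not apply)
  giving Haraki selewefub.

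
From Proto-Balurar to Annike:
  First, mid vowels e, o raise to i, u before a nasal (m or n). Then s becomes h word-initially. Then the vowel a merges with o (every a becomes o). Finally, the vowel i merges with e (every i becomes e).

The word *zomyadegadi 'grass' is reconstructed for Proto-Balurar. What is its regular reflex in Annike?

zumyodegode

Annike: start from *zomyadegadi.
  rule 1 (pre-nasal raising): zomyadegadi → zumyadegadi
  rule 2: no change — zumyadegadi
  rule 3 (vowel merger): zumyadegadi → zumyodegodi
  rule 4 (vowel merger): zumyodegodi → zumyodegode
  ⇒ Annike zumyodegode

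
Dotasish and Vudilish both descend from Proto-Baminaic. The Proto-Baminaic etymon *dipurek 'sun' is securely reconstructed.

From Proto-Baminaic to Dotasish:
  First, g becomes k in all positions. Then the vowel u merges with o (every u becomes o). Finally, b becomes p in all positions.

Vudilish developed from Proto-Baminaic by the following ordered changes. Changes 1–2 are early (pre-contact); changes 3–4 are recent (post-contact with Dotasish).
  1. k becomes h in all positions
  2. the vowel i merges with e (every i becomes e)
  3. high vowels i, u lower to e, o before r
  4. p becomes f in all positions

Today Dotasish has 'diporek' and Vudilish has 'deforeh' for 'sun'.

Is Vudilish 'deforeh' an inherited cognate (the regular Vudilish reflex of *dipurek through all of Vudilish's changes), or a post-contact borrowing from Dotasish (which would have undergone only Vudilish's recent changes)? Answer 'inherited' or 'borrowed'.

inherited

If inherited, *dipurek would pass through all of Vudilish's changes:
Vudilish: start from *dipurek.
  rule 1 (unconditioned shift): dipurek → dipureh
  rule 2 (vowel merger): dipureh → depureh
  rule 3 (pre-rhotic lowering): depureh → deporeh
  rule 4 (unconditioned shift): deporeh → deforeh
  ⇒ Vudilish deforeh
If borrowed from Dotasish 'diporek' after the early changes, it would undergo only the recent ones:
  rule 3 (pre-rhotic lowering): no change (diporek)
  rule 4 (unconditioned shift): diporek → diforek
  ⇒ as a loan: diforek
Vudilish 'deforeh' matches the inherited outcome exactly, so it is an inherited cognate, not a loan.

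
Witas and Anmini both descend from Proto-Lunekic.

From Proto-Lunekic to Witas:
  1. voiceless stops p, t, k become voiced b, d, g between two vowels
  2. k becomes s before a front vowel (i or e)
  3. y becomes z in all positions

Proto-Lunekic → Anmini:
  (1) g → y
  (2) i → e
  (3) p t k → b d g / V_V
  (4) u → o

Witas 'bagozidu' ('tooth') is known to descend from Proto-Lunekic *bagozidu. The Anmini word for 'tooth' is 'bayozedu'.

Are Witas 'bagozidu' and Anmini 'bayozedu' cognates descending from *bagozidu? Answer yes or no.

Derive the expected Anmini reflex of *bagozidu:
Anmini: *bagozidu
  bagozidu → bayozidu   [unconditioned shift]
  bayozidu → bayozedu   [vowel merger]
  bayozedu (rule 3 does not apply)
  bayozedu → bayozedo   [vowel merger]
  giving Anmini bayozedo.
The regular Anmini reflex would be 'bayozedo', but the attested form is 'bayozedu'. The correspondence is irregular, so they are not cognates (the Anmini form has a different source).

no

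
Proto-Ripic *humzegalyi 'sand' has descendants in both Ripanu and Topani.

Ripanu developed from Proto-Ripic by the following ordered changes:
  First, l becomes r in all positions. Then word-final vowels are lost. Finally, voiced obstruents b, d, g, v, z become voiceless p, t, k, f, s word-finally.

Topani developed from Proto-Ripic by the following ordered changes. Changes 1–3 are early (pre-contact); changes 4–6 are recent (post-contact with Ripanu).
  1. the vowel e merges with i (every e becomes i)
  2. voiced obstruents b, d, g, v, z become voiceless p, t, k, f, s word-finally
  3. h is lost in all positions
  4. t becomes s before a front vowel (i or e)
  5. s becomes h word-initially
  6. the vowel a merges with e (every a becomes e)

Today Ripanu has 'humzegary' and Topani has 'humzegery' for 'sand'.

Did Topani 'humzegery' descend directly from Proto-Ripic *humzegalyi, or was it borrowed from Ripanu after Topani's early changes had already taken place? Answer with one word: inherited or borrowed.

If inherited, *humzegalyi would pass through all of Topani's changes:
Topani: *humzegalyi > humzigalyi > umzigalyi > umzigelyi  (by vowel merger, h-loss, vowel merger)
If borrowed from Ripanu 'humzegary' after the early changes, it would undergo only the recent ones:
  rule 4 (palatalisation): no change (humzegary)
  rule 5 (debuccalisation): no change (humzegary)
  rule 6 (vowel merger): humzegary → humzegery
  ⇒ as a loan: humzegery
Topani 'humzegery' matches the loan outcome 'humzegery', not the inherited 'umzigelyi' — it skipped the early Topani changes, so it was borrowed from Ripanu.

borrowed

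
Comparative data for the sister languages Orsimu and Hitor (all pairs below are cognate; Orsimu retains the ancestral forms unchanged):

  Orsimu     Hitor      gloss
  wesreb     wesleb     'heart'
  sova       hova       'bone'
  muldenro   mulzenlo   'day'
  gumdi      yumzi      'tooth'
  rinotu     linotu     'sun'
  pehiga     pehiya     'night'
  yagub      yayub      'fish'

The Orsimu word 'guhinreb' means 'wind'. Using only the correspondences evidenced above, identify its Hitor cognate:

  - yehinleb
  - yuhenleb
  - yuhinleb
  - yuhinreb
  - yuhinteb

yuhinleb

gumdi ~ yumzi — Orsimu g corresponds to Hitor y word-initially before a back vowel.
wesreb ~ wesleb — Orsimu r corresponds to Hitor l after a consonant, before a front vowel.
Applying these to Orsimu 'guhinreb':
  guhinreb → yuhinreb   (g→y word-initially before a back vowel)
  yuhinreb → yuhinleb   (r→l after a consonant, before a front vowel)
So the Hitor cognate is 'yuhinleb'.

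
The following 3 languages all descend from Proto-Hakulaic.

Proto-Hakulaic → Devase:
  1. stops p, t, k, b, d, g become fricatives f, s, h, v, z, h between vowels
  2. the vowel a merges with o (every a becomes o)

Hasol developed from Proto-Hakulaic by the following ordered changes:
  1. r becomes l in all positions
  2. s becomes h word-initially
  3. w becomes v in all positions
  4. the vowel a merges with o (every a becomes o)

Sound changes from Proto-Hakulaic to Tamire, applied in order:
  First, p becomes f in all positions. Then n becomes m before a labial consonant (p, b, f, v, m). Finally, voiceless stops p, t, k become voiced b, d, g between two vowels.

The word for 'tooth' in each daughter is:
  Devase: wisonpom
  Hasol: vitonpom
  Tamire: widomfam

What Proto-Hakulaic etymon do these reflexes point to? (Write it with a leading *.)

Position 6: Devase has p, Hasol has p, Tamire has f. Devase preserves p here (none of its changes turn any other segment into p), so the proto-segment is *p.
Position 7: Devase has o, Hasol has o, Tamire has a. Tamire preserves a here (none of its changes turn any other segment into a), so the proto-segment is *a.
This points to *witonpam. Verify forward in each daughter:
Devase: start from *witonpam.
  rule 1 (intervocalic lenition): witonpam → wisonpam
  rule 2 (vowel merger): wisonpam → wisonpom
  ⇒ Devase wisonpom
Hasol: *witonpam
  witonpam (rule 1 does not apply)
  witonpam (rule 2 does not apply)
  witonpam → vitonpam   [unconditioned shift]
  vitonpam → vitonpom   [vowel merger]
  giving Hasol vitonpom.
Tamire: *witonpam
  witonpam → witonfam   [unconditioned shift]
  witonfam → witomfam   [nasal place assimilation]
  witomfam → widomfam   [intervocalic voicing]
  giving Tamire widomfam.
Only *witonpam yields all of Devase wisonpom, Hasol vitonpom, Tamire widomfam.

*witonpam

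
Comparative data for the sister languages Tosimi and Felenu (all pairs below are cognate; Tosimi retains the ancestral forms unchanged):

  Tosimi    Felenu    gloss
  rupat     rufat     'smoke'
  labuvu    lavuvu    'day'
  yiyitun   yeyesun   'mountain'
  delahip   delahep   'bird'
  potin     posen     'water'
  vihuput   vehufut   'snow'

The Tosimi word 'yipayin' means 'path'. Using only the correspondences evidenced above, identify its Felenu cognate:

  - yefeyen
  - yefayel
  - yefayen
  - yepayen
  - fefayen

yefayen

delahip ~ delahep — Tosimi i corresponds to Felenu e after a consonant, before a labial obstruent.
rupat ~ rufat — Tosimi p corresponds to Felenu f between vowels (before a back vowel).
potin ~ posen — Tosimi i corresponds to Felenu e after a consonant, before a nasal.
Applying these to Tosimi 'yipayin':
  yipayin → yepayin   (i→e after a consonant, before a labial obstruent)
  yepayin → yefayin   (p→f between vowels (before a back vowel))
  yefayin → yefayen   (i→e after a consonant, before a nasal)
So the Felenu cognate is 'yefayen'.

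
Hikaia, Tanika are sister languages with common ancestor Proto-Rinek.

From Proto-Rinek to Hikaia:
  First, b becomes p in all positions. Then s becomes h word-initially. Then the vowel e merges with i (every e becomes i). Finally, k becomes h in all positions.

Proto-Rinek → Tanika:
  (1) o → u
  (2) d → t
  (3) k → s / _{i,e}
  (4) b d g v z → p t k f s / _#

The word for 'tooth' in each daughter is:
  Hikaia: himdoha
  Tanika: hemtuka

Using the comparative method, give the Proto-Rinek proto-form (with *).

Position 2: Hikaia has i, Tanika has e. Tanika preserves e here (none of its changes turn any other segment into e), so the proto-segment is *e.
Position 5: Hikaia has o, Tanika has u. Hikaia preserves o here (none of its changes turn any other segment into o), so the proto-segment is *o.
This points to *hemdoka. Verify forward in each daughter:
Hikaia: start from *hemdoka.
  rule 1: no change — hemdoka
  rule 2: no change — hemdoka
  rule 3 (vowel merger): hemdoka → himdoka
  rule 4 (unconditioned shift): himdoka → himdoha
  ⇒ Hikaia himdoha
Tanika: *hemdoka
  hemdoka → hemduka   [vowel merger]
  hemduka → hemtuka   [unconditioned shift]
  hemtuka (rule 3 does not apply)
  hemtuka (rule 4 does not apply)
  giving Tanika hemtuka.
*hemdoka is the unique common source.

*hemdoka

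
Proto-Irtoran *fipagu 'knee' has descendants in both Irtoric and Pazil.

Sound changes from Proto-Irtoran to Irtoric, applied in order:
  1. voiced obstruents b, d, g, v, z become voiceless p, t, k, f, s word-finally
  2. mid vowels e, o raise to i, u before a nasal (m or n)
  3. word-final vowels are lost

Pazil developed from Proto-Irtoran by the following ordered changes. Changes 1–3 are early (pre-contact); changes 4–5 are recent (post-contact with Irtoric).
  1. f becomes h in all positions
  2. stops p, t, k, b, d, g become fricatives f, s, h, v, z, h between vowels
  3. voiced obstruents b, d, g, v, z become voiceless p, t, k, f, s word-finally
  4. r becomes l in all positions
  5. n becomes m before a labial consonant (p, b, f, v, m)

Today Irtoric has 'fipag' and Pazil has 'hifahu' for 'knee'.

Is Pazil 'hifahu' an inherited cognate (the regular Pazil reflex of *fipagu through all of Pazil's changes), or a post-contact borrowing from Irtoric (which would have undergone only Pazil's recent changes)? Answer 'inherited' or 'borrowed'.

If inherited, *fipagu would pass through all of Pazil's changes:
Pazil: start from *fipagu.
  rule 1 (unconditioned shift): fipagu → hipagu
  rule 2 (intervocalic lenition): hipagu → hifahu
  rule 3: no change — hifahu
  rule 4: no change — hifahu
  rule 5: no change — hifahu
  ⇒ Pazil hifahu
If borrowed from Irtoric 'fipag' after the early changes, it would undergo only the recent ones:
  rule 4 (unconditioned shift): no change (fipag)
  rule 5 (nasal place assimilation): no change (fipag)
  ⇒ as a loan: fipag
Pazil 'hifahu' matches the inherited outcome exactly, so it is an inherited cognate, not a loan.

inherited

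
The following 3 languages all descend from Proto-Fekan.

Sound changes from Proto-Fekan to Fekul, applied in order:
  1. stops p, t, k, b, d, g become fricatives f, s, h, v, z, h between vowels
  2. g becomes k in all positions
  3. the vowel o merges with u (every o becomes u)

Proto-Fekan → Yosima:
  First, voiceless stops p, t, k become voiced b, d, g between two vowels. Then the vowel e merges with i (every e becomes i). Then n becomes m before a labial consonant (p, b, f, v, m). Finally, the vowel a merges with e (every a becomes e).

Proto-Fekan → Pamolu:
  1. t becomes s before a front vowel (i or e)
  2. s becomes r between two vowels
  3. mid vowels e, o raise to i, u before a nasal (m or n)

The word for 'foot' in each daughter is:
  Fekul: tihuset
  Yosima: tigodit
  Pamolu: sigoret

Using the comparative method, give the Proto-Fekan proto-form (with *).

Position 3: Fekul has h, Yosima has g, Pamolu has g. Pamolu preserves g here (none of its changes turn any other segment into g), so the proto-segment is *g.
Position 4: Fekul has u, Yosima has o, Pamolu has o. Yosima preserves o here (none of its changes turn any other segment into o), so the proto-segment is *o.
Position 5: Fekul has s, Yosima has d, Pamolu has r. Taking the neighbouring segments as reconstructed: Fekul s could go back to *t or *s; Yosima d could go back to *t or *d; Pamolu r could go back to *t or *s or *r — the one source consistent with every daughter is *t.
Continuing position by position gives *tigotet; check it forward:
Fekul: *tigotet > tihoset > tihuset  (by intervocalic lenition, vowel merger)
Yosima: *tigotet
  tigotet → tigodet   [intervocalic voicing]
  tigodet → tigodit   [vowel merger]
  tigodit (rule 3 does not apply)
  tigodit (rule 4 does not apply)
  giving Yosima tigodit.
Pamolu: *tigotet
  tigotet → sigoset   [palatalisation]
  sigoset → sigoret   [rhotacism]
  sigoret (rule 3 does not apply)
  giving Pamolu sigoret.
No other proto-form is consistent with every reflex, so the reconstruction is *tigotet.

*tigotet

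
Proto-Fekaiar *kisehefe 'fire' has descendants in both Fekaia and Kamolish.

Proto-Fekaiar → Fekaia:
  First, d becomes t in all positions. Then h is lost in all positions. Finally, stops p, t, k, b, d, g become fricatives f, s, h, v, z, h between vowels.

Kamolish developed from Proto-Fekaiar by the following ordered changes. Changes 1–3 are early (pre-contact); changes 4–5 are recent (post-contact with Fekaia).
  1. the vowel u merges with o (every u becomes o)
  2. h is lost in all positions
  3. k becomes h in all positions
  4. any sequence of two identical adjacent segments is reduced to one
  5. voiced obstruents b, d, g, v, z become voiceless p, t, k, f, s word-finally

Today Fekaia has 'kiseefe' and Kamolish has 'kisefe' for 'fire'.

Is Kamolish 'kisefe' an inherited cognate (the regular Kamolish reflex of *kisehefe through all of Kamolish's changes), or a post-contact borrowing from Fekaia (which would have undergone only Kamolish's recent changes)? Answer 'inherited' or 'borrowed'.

If inherited, *kisehefe would pass through all of Kamolish's changes:
Kamolish: *kisehefe > kiseefe > hiseefe > hisefe  (by h-loss, unconditioned shift, degemination)
If borrowed from Fekaia 'kiseefe' after the early changes, it would undergo only the recent ones:
  rule 4 (degemination): kiseefe → kisefe
  rule 5 (final devoicing): no change (kisefe)
  ⇒ as a loan: kisefe
Kamolish 'kisefe' matches the loan outcome 'kisefe', not the inherited 'hisefe' — it skipped the early Kamolish changes, so it was borrowed from Fekaia.

borrowed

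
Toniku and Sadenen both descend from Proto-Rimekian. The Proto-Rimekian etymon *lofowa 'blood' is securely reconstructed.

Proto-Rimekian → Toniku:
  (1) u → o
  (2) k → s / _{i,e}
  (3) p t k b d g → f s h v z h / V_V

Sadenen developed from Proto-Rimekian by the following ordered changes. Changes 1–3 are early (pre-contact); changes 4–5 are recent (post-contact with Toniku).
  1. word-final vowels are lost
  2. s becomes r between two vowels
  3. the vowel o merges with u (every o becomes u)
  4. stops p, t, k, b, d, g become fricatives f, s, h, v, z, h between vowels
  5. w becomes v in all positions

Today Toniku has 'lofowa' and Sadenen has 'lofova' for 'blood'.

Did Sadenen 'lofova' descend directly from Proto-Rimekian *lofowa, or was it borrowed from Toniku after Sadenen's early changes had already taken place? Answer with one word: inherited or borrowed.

borrowed

If inherited, *lofowa would pass through all of Sadenen's changes:
Sadenen: *lofowa > lofow > lufuw > lufuv  (by apocope, vowel merger, unconditioned shift)
If borrowed from Toniku 'lofowa' after the early changes, it would undergo only the recent ones:
  rule 4 (intervocalic lenition): no change (lofowa)
  rule 5 (unconditioned shift): lofowa → lofova
  ⇒ as a loan: lofova
Sadenen 'lofova' matches the loan outcome 'lofova', not the inherited 'lufuv' — it skipped the early Sadenen changes, so it was borrowed from Toniku.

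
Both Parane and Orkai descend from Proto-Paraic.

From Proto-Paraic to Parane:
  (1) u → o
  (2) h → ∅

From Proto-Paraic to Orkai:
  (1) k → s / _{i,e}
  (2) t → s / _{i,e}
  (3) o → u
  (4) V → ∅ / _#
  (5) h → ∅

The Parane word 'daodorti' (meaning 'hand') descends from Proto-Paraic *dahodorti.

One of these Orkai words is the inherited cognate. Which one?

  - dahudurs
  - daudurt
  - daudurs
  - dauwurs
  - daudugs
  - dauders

Orkai: start from *dahodorti.
  rule 1: no change — dahodorti
  rule 2 (palatalisation): dahodorti → dahodorsi
  rule 3 (vowel merger): dahodorsi → dahudursi
  rule 4 (apocope): dahudursi → dahudurs
  rule 5 (h-loss): dahudurs → daudurs
  ⇒ Orkai daudurs

daudurs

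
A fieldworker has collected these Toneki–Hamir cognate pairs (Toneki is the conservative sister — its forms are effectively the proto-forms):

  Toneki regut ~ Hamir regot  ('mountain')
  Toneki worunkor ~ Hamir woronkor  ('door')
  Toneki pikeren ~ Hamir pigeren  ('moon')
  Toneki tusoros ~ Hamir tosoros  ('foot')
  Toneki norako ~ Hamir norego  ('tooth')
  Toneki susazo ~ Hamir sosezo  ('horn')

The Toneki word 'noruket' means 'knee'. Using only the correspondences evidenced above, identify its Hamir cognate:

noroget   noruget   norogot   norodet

noroget

regut ~ regot, tusoros ~ tosoros — Toneki u corresponds to Hamir o after a consonant, before a consonant other than r, m, n, p, b, f, v.
pikeren ~ pigeren — Toneki k corresponds to Hamir g between vowels (before a front vowel).
Applying these to Toneki 'noruket':
  noruket → noroket   (u→o after a consonant, before a consonant other than r, m, n, p, b, f, v)
  noroket → noroget   (k→g between vowels (before a front vowel))
So the Hamir cognate is 'noroget'.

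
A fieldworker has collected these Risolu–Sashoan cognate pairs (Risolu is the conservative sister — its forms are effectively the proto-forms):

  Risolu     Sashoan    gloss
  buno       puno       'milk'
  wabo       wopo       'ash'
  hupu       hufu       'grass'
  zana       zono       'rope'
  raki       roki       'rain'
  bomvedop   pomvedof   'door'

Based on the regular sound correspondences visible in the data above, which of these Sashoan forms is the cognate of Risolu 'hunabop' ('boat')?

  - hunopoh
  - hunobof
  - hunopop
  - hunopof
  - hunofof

wabo ~ wopo — Risolu a corresponds to Sashoan o after a consonant, before a labial obstruent.
wabo ~ wopo — Risolu b corresponds to Sashoan p between vowels (before a back vowel).
bomvedop ~ pomvedof — Risolu p corresponds to Sashoan f word-finally.
Applying these to Risolu 'hunabop':
  hunabop → hunobop   (a→o after a consonant, before a labial obstruent)
  hunobop → hunopop   (b→p between vowels (before a back vowel))
  hunopop → hunopof   (p→f word-finally)
So the Sashoan cognate is 'hunopof'.

hunopof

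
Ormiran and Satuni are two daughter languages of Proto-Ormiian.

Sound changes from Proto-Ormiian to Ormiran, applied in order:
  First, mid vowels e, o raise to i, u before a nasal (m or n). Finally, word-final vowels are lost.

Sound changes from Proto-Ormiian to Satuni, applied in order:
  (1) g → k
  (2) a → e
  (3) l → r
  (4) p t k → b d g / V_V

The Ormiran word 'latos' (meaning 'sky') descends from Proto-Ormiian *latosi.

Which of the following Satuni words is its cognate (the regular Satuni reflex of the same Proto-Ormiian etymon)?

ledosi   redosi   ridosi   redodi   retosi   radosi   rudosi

Satuni: start from *latosi.
  rule 1: no change — latosi
  rule 2 (vowel merger): latosi → letosi
  rule 3 (unconditioned shift): letosi → retosi
  rule 4 (intervocalic voicing): retosi → redosi
  ⇒ Satuni redosi
Only 'redosi' matches the regular Satuni development of *latosi.

redosi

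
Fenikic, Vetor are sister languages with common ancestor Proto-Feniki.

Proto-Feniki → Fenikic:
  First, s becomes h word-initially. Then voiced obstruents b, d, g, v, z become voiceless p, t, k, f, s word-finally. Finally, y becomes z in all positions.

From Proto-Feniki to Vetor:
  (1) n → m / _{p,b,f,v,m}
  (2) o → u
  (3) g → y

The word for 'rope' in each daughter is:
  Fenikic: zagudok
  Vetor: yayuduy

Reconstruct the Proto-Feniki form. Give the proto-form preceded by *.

Position 3: Fenikic has g, Vetor has y. Fenikic preserves g here (none of its changes turn any other segment into g), so the proto-segment is *g.
Position 6: Fenikic has o, Vetor has u. Fenikic preserves o here (none of its changes turn any other segment into o), so the proto-segment is *o.
Continuing position by position gives *yagudog; check it forward:
Fenikic: start from *yagudog.
  rule 1: no change — yagudog
  rule 2 (final devoicing): yagudog → yagudok
  rule 3 (unconditioned shift): yagudok → zagudok
  ⇒ Fenikic zagudok
Vetor: *yagudog
  yagudog (rule 1 does not apply)
  yagudog → yagudug   [vowel merger]
  yagudug → yayuduy   [unconditioned shift]
  giving Vetor yayuduy.
Only *yagudog yields all of Fenikic zagudok, Vetor yayuduy.

*yagudog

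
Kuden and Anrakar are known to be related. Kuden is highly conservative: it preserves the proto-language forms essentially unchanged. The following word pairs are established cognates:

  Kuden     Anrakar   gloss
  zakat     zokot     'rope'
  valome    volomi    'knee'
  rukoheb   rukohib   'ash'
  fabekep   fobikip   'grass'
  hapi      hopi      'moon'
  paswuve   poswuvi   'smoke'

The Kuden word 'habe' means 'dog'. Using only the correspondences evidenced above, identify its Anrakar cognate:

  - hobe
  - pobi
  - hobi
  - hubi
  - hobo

fabekep ~ fobikip — Kuden a corresponds to Anrakar o after a consonant, before a labial obstruent.
valome ~ volomi, paswuve ~ poswuvi — Kuden e corresponds to Anrakar i word-finally.
Applying these to Kuden 'habe':
  habe → hobe   (a→o after a consonant, before a labial obstruent)
  hobe → hobi   (e→i word-finally)
So the Anrakar cognate is 'hobi'.

hobi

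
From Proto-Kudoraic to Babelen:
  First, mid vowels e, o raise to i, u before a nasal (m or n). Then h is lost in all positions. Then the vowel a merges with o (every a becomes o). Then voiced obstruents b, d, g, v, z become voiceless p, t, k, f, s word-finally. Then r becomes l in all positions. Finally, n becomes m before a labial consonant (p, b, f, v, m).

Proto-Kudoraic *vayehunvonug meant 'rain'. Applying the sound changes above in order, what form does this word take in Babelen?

Babelen: start from *vayehunvonug.
  rule 1 (pre-nasal raising): vayehunvonug → vayehunvunug
  rule 2 (h-loss): vayehunvunug → vayeunvunug
  rule 3 (vowel merger): vayeunvunug → voyeunvunug
  rule 4 (final devoicing): voyeunvunug → voyeunvunuk
  rule 5: no change — voyeunvunuk
  rule 6 (nasal place assimilation): voyeunvunuk → voyeumvunuk
  ⇒ Babelen voyeumvunuk

voyeumvunuk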